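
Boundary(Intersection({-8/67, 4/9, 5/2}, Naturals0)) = EmptySet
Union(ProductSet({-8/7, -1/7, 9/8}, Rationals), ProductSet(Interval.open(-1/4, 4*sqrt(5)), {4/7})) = Union(ProductSet({-8/7, -1/7, 9/8}, Rationals), ProductSet(Interval.open(-1/4, 4*sqrt(5)), {4/7}))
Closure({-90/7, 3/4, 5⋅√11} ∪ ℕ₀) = {-90/7, 3/4, 5⋅√11} ∪ ℕ₀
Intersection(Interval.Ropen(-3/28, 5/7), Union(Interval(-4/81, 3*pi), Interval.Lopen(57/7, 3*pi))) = Interval.Ropen(-4/81, 5/7)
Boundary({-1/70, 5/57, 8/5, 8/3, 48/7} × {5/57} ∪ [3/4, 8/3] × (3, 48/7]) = ({3/4, 8/3} × [3, 48/7]) ∪ ({-1/70, 5/57, 8/5, 8/3, 48/7} × {5/57}) ∪ ([3/4, 8/3] × {3, 48/7})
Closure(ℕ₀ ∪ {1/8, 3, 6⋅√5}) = ℕ₀ ∪ {1/8, 6⋅√5}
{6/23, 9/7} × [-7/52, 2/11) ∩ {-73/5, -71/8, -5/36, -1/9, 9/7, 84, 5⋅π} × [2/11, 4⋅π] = ∅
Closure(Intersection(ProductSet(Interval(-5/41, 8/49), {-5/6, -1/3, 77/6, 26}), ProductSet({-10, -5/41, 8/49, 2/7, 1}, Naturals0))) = ProductSet({-5/41, 8/49}, {26})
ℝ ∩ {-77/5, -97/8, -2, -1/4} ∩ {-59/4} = ∅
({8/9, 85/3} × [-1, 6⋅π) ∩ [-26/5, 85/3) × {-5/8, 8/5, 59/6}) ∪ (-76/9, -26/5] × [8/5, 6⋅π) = ({8/9} × {-5/8, 8/5, 59/6}) ∪ ((-76/9, -26/5] × [8/5, 6⋅π))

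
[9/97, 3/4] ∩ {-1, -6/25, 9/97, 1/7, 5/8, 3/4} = {9/97, 1/7, 5/8, 3/4}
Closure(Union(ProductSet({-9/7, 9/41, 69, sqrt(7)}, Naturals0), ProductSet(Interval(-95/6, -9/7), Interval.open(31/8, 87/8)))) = Union(ProductSet({-9/7, 9/41, 69, sqrt(7)}, Union(Complement(Naturals0, Interval.open(31/8, 87/8)), Naturals0)), ProductSet(Interval(-95/6, -9/7), Interval(31/8, 87/8)))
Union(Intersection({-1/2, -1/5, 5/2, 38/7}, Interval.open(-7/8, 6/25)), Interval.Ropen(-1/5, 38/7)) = Union({-1/2}, Interval.Ropen(-1/5, 38/7))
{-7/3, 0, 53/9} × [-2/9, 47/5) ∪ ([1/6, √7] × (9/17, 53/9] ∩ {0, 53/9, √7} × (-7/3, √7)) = ({-7/3, 0, 53/9} × [-2/9, 47/5)) ∪ ({√7} × (9/17, √7))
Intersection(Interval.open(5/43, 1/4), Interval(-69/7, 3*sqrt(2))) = Interval.open(5/43, 1/4)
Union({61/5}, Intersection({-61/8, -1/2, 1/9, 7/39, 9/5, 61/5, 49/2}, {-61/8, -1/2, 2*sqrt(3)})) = {-61/8, -1/2, 61/5}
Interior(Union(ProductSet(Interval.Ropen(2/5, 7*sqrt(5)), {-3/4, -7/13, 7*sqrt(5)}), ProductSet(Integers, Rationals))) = EmptySet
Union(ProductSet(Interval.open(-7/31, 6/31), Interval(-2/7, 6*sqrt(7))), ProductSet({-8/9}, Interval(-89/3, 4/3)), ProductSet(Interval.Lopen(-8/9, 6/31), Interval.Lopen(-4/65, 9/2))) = Union(ProductSet({-8/9}, Interval(-89/3, 4/3)), ProductSet(Interval.Lopen(-8/9, 6/31), Interval.Lopen(-4/65, 9/2)), ProductSet(Interval.open(-7/31, 6/31), Interval(-2/7, 6*sqrt(7))))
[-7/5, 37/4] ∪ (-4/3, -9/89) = [-7/5, 37/4]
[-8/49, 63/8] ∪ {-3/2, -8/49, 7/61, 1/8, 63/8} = {-3/2} ∪ [-8/49, 63/8]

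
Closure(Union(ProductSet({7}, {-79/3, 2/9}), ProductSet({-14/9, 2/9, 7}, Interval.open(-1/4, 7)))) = Union(ProductSet({7}, {-79/3, 2/9}), ProductSet({-14/9, 2/9, 7}, Interval(-1/4, 7)))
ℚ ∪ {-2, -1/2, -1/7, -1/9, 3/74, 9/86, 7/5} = ℚ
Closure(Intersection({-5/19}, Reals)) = {-5/19}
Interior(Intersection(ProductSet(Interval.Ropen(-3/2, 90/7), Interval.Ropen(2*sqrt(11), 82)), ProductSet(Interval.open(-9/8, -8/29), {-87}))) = EmptySet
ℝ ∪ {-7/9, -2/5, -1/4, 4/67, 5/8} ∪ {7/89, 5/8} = ℝ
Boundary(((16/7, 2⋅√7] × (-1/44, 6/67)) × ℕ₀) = (({16/7, 2⋅√7} × [-1/44, 6/67]) ∪ ([16/7, 2⋅√7] × {-1/44, 6/67}) ∪ ((16/7, 2⋅√7] × (-1/44, 6/67))) × ℕ₀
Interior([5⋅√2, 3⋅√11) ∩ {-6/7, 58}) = ∅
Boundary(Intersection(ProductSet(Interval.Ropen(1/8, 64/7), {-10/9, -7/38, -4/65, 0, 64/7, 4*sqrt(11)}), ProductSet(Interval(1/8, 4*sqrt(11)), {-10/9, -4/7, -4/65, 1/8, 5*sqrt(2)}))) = ProductSet(Interval(1/8, 64/7), {-10/9, -4/65})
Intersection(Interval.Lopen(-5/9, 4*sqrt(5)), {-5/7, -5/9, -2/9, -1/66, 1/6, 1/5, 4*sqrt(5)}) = {-2/9, -1/66, 1/6, 1/5, 4*sqrt(5)}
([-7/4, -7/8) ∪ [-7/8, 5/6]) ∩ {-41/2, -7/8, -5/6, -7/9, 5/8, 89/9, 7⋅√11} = {-7/8, -5/6, -7/9, 5/8}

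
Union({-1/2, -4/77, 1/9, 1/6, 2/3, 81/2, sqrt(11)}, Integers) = Union({-1/2, -4/77, 1/9, 1/6, 2/3, 81/2, sqrt(11)}, Integers)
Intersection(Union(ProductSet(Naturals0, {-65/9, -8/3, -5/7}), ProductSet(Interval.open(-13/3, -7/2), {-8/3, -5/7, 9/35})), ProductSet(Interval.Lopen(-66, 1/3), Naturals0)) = EmptySet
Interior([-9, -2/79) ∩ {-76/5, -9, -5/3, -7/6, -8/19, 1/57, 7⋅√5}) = ∅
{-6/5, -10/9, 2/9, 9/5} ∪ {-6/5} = {-6/5, -10/9, 2/9, 9/5}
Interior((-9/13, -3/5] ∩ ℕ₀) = ∅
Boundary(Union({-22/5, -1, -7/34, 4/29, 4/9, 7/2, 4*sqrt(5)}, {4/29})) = {-22/5, -1, -7/34, 4/29, 4/9, 7/2, 4*sqrt(5)}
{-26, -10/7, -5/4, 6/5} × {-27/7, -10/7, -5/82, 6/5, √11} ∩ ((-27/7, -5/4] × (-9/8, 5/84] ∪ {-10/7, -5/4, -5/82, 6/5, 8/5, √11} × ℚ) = {-10/7, -5/4, 6/5} × {-27/7, -10/7, -5/82, 6/5}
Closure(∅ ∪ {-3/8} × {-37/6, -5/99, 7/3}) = {-3/8} × {-37/6, -5/99, 7/3}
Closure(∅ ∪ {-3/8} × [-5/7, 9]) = {-3/8} × [-5/7, 9]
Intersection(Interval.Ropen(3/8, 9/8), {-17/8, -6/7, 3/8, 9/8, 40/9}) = {3/8}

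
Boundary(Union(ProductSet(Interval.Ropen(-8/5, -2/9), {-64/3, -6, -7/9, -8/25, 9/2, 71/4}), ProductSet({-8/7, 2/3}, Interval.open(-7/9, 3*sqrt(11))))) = Union(ProductSet({-8/7, 2/3}, Interval(-7/9, 3*sqrt(11))), ProductSet(Interval(-8/5, -2/9), {-64/3, -6, -7/9, -8/25, 9/2, 71/4}))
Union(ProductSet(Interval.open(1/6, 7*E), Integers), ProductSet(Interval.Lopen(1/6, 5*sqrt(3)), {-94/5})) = Union(ProductSet(Interval.Lopen(1/6, 5*sqrt(3)), {-94/5}), ProductSet(Interval.open(1/6, 7*E), Integers))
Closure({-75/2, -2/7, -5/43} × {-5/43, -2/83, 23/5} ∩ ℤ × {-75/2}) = ∅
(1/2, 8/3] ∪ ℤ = ℤ ∪ (1/2, 8/3]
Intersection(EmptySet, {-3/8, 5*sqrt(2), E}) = EmptySet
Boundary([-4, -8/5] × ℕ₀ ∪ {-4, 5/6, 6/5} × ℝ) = ({-4, 5/6, 6/5} × ℝ) ∪ ([-4, -8/5] × ℕ₀)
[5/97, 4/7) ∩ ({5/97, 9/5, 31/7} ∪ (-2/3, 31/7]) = [5/97, 4/7)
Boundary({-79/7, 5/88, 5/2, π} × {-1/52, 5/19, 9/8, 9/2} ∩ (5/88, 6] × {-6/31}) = ∅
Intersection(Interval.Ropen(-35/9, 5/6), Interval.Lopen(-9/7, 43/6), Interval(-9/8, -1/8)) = Interval(-9/8, -1/8)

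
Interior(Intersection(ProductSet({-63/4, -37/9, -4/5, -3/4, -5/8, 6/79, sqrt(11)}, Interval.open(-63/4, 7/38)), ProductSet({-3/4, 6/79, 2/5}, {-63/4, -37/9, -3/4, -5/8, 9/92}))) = EmptySet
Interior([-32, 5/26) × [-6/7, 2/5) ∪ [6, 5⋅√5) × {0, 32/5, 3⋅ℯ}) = (-32, 5/26) × (-6/7, 2/5)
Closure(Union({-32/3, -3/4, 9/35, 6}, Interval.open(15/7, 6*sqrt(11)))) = Union({-32/3, -3/4, 9/35}, Interval(15/7, 6*sqrt(11)))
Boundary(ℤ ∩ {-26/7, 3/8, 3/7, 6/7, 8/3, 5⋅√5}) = ∅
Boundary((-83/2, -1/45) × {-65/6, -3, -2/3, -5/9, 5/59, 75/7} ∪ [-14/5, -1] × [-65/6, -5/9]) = ({-14/5, -1} × [-65/6, -5/9]) ∪ ([-83/2, -1/45] × {-65/6, -5/9, 5/59, 75/7}) ∪ (([-83/2, -14/5] ∪ [-1, -1/45]) × {-65/6, -3, -2/3, -5/9, 5/59, 75/7})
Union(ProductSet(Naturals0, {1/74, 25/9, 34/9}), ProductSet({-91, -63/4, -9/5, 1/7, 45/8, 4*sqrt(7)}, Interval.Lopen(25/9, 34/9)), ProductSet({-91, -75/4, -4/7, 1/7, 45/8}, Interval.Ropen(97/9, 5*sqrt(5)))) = Union(ProductSet({-91, -75/4, -4/7, 1/7, 45/8}, Interval.Ropen(97/9, 5*sqrt(5))), ProductSet({-91, -63/4, -9/5, 1/7, 45/8, 4*sqrt(7)}, Interval.Lopen(25/9, 34/9)), ProductSet(Naturals0, {1/74, 25/9, 34/9}))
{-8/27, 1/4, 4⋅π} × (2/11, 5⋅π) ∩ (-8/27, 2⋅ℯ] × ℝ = {1/4} × (2/11, 5⋅π)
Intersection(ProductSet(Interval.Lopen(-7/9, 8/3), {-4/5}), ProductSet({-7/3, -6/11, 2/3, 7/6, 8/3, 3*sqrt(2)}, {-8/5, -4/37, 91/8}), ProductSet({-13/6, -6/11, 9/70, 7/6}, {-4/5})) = EmptySet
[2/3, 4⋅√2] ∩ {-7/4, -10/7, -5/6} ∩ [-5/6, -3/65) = ∅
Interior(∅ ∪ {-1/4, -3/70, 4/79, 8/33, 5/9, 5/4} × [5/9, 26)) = ∅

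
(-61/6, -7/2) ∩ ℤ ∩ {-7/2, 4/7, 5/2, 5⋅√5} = ∅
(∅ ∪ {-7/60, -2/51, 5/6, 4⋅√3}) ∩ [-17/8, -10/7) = ∅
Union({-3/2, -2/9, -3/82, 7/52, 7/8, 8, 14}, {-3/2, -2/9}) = {-3/2, -2/9, -3/82, 7/52, 7/8, 8, 14}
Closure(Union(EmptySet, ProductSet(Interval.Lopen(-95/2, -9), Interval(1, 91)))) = ProductSet(Interval(-95/2, -9), Interval(1, 91))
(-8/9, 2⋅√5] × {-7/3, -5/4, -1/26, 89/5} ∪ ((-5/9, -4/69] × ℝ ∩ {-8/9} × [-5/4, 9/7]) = (-8/9, 2⋅√5] × {-7/3, -5/4, -1/26, 89/5}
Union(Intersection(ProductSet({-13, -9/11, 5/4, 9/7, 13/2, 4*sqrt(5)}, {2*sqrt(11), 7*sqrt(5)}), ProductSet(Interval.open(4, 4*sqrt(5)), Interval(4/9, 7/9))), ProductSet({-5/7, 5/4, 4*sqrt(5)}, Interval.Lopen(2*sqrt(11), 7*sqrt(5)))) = ProductSet({-5/7, 5/4, 4*sqrt(5)}, Interval.Lopen(2*sqrt(11), 7*sqrt(5)))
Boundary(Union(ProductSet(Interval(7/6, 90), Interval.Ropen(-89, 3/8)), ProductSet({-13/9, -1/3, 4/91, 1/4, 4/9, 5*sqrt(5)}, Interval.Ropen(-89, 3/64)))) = Union(ProductSet({7/6, 90}, Interval(-89, 3/8)), ProductSet({-13/9, -1/3, 4/91, 1/4, 4/9}, Interval(-89, 3/64)), ProductSet({-13/9, -1/3, 4/91, 1/4, 4/9, 5*sqrt(5)}, {-89}), ProductSet(Interval(7/6, 90), {-89, 3/8}))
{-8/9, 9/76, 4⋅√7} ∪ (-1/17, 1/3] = {-8/9, 4⋅√7} ∪ (-1/17, 1/3]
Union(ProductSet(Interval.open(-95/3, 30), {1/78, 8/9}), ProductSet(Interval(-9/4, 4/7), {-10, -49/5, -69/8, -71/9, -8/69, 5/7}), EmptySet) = Union(ProductSet(Interval.open(-95/3, 30), {1/78, 8/9}), ProductSet(Interval(-9/4, 4/7), {-10, -49/5, -69/8, -71/9, -8/69, 5/7}))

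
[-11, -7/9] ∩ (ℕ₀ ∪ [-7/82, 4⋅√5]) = ∅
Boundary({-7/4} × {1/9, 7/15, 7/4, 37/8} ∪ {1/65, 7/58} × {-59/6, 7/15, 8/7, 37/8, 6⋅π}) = ({-7/4} × {1/9, 7/15, 7/4, 37/8}) ∪ ({1/65, 7/58} × {-59/6, 7/15, 8/7, 37/8, 6⋅π})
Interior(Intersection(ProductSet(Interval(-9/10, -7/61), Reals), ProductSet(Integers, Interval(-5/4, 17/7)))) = EmptySet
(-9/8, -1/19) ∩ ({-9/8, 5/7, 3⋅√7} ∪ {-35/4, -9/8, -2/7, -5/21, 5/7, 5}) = {-2/7, -5/21}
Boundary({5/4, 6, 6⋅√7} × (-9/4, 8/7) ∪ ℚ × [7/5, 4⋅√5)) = (ℝ × [7/5, 4⋅√5]) ∪ ({5/4, 6, 6⋅√7} × [-9/4, 8/7])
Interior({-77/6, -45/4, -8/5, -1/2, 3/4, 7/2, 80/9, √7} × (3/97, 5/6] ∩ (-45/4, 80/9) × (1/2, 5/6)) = ∅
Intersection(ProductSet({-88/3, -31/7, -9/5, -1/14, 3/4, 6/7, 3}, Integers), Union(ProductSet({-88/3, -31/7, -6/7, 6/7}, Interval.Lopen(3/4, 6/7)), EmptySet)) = EmptySet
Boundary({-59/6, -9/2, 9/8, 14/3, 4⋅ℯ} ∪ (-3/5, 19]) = {-59/6, -9/2, -3/5, 19}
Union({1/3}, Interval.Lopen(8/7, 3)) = Union({1/3}, Interval.Lopen(8/7, 3))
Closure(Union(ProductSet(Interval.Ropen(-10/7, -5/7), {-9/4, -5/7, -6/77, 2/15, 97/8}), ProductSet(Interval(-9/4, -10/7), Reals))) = Union(ProductSet(Interval(-9/4, -10/7), Reals), ProductSet(Interval(-10/7, -5/7), {-9/4, -5/7, -6/77, 2/15, 97/8}))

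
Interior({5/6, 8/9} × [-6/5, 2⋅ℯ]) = ∅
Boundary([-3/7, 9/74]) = {-3/7, 9/74}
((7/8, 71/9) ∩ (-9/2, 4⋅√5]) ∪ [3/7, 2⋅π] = [3/7, 71/9)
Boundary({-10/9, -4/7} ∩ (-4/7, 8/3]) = ∅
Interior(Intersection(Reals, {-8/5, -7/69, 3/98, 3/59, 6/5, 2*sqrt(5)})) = EmptySet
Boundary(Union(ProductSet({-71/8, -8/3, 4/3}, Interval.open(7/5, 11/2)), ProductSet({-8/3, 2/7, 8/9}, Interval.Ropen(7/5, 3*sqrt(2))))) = Union(ProductSet({-71/8, -8/3, 4/3}, Interval(7/5, 11/2)), ProductSet({-8/3, 2/7, 8/9}, Interval(7/5, 3*sqrt(2))))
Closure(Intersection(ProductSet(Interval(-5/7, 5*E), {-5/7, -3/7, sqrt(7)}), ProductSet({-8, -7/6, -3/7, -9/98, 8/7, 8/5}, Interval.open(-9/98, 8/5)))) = EmptySet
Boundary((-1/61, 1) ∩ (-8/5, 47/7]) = {-1/61, 1}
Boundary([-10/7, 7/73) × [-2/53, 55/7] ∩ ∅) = ∅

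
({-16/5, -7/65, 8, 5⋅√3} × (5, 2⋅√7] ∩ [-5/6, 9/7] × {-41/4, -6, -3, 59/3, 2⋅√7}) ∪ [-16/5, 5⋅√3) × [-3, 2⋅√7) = ({-7/65} × {2⋅√7}) ∪ ([-16/5, 5⋅√3) × [-3, 2⋅√7))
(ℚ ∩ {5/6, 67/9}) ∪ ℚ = ℚ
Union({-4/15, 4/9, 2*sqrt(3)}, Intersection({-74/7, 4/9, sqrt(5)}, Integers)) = {-4/15, 4/9, 2*sqrt(3)}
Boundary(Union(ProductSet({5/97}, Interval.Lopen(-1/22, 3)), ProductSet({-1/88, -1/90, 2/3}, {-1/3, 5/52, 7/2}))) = Union(ProductSet({5/97}, Interval(-1/22, 3)), ProductSet({-1/88, -1/90, 2/3}, {-1/3, 5/52, 7/2}))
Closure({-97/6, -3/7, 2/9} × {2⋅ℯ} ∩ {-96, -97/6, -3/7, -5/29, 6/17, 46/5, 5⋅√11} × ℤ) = ∅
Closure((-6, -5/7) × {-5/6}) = [-6, -5/7] × {-5/6}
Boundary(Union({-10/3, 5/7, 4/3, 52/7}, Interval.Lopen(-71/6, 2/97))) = {-71/6, 2/97, 5/7, 4/3, 52/7}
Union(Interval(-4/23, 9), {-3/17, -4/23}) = Union({-3/17}, Interval(-4/23, 9))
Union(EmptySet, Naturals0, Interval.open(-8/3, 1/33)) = Union(Interval.open(-8/3, 1/33), Naturals0)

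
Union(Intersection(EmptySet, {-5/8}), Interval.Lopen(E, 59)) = Interval.Lopen(E, 59)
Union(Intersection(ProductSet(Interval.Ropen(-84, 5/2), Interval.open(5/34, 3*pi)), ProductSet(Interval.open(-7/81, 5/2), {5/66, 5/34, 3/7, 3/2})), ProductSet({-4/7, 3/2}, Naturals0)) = Union(ProductSet({-4/7, 3/2}, Naturals0), ProductSet(Interval.open(-7/81, 5/2), {3/7, 3/2}))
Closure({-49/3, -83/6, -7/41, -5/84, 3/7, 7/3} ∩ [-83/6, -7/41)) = {-83/6}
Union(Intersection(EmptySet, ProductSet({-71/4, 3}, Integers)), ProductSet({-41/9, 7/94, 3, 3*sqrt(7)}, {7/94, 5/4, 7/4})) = ProductSet({-41/9, 7/94, 3, 3*sqrt(7)}, {7/94, 5/4, 7/4})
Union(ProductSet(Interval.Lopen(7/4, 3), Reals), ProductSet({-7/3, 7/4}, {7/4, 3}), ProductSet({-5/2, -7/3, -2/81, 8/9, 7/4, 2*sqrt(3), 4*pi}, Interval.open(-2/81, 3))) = Union(ProductSet({-7/3, 7/4}, {7/4, 3}), ProductSet({-5/2, -7/3, -2/81, 8/9, 7/4, 2*sqrt(3), 4*pi}, Interval.open(-2/81, 3)), ProductSet(Interval.Lopen(7/4, 3), Reals))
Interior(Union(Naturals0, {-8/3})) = EmptySet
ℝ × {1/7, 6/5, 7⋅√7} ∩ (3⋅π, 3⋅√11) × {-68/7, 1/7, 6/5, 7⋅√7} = (3⋅π, 3⋅√11) × {1/7, 6/5, 7⋅√7}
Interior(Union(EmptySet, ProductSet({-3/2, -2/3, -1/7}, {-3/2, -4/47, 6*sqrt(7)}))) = EmptySet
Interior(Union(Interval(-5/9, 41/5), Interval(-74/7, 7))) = Interval.open(-74/7, 41/5)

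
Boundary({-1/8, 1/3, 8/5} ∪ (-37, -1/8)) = {-37, -1/8, 1/3, 8/5}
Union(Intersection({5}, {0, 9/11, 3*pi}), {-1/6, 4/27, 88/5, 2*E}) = {-1/6, 4/27, 88/5, 2*E}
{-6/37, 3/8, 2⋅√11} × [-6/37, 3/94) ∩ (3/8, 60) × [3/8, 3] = ∅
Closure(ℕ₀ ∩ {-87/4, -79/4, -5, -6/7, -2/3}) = ∅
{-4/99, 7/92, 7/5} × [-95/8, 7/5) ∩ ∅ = ∅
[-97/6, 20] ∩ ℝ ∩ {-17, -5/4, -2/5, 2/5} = {-5/4, -2/5, 2/5}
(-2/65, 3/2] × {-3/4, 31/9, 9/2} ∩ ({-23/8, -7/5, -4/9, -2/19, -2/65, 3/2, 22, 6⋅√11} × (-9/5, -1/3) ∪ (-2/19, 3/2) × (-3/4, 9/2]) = ({3/2} × {-3/4}) ∪ ((-2/65, 3/2) × {31/9, 9/2})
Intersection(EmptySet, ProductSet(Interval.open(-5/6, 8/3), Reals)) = EmptySet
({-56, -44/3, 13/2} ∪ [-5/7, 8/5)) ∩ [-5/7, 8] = [-5/7, 8/5) ∪ {13/2}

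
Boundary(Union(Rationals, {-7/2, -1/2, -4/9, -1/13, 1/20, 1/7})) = Reals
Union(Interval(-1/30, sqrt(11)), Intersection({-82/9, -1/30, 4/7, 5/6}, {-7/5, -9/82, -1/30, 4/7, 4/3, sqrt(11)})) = Interval(-1/30, sqrt(11))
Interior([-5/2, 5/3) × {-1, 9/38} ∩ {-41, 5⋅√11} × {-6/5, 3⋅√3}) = ∅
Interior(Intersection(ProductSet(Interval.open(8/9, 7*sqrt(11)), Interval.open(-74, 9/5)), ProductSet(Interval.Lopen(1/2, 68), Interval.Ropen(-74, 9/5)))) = ProductSet(Interval.open(8/9, 7*sqrt(11)), Interval.open(-74, 9/5))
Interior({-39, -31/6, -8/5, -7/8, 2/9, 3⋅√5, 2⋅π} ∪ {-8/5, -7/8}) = ∅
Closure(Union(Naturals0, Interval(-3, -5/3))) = Union(Complement(Naturals0, Interval.open(-3, -5/3)), Interval(-3, -5/3), Naturals0)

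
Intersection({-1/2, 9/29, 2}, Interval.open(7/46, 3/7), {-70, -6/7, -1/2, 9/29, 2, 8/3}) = {9/29}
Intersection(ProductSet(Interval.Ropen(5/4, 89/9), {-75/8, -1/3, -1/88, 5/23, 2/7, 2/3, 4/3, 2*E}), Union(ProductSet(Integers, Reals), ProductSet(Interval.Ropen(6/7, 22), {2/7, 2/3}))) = Union(ProductSet(Interval.Ropen(5/4, 89/9), {2/7, 2/3}), ProductSet(Range(2, 10, 1), {-75/8, -1/3, -1/88, 5/23, 2/7, 2/3, 4/3, 2*E}))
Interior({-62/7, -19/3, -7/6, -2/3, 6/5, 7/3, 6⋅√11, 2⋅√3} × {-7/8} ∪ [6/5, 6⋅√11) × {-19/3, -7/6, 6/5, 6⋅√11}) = ∅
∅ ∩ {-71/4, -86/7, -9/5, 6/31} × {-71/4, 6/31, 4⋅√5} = ∅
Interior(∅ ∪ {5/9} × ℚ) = ∅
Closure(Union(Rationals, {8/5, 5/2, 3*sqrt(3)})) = Reals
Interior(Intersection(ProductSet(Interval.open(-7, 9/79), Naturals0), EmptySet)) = EmptySet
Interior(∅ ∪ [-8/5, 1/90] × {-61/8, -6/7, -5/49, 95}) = ∅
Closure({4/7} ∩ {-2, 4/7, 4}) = {4/7}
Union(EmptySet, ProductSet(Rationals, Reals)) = ProductSet(Rationals, Reals)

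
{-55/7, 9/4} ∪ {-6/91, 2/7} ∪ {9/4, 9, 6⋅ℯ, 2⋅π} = {-55/7, -6/91, 2/7, 9/4, 9, 6⋅ℯ, 2⋅π}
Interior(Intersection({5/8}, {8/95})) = EmptySet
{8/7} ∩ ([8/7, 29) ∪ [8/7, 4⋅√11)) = {8/7}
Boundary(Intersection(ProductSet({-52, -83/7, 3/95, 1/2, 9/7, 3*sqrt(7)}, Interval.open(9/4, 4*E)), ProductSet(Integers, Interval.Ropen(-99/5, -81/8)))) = EmptySet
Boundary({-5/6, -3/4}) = {-5/6, -3/4}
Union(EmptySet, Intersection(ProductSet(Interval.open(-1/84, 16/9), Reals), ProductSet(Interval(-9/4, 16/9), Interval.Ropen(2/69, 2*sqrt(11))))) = ProductSet(Interval.open(-1/84, 16/9), Interval.Ropen(2/69, 2*sqrt(11)))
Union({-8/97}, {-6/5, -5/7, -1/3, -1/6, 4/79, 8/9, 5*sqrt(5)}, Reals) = Reals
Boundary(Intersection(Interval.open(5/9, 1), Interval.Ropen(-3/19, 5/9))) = EmptySet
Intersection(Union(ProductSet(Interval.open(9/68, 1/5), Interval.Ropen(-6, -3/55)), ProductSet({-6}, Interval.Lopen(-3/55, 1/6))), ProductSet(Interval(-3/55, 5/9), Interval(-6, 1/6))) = ProductSet(Interval.open(9/68, 1/5), Interval.Ropen(-6, -3/55))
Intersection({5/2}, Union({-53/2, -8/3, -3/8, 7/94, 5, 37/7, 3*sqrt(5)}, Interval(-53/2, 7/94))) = EmptySet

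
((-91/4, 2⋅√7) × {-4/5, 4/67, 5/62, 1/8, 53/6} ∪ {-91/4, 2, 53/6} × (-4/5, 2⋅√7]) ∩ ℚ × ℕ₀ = {-91/4, 2, 53/6} × {0, 1, …, 5}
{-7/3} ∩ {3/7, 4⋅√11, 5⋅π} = ∅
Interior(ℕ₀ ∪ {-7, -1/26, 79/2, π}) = ∅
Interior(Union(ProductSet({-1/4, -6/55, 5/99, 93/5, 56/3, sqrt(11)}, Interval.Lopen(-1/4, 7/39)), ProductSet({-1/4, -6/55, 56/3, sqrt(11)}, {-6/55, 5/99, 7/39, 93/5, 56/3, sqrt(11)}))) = EmptySet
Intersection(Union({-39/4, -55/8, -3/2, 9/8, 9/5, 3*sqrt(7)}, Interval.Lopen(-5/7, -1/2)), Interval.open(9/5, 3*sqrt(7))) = EmptySet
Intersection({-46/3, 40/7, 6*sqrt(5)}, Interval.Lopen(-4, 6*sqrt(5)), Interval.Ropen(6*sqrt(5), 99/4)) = {6*sqrt(5)}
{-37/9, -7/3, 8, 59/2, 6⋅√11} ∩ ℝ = {-37/9, -7/3, 8, 59/2, 6⋅√11}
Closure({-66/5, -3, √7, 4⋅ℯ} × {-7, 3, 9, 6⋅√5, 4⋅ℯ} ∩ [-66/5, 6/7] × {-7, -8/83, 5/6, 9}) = {-66/5, -3} × {-7, 9}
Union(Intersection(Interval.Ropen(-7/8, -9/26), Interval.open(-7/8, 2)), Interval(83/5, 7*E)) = Union(Interval.open(-7/8, -9/26), Interval(83/5, 7*E))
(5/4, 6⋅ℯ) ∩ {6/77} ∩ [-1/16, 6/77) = ∅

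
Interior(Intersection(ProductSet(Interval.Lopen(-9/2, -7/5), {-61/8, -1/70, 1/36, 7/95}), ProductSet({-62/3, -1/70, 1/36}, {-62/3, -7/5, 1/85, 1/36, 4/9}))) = EmptySet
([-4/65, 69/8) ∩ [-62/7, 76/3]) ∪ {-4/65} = [-4/65, 69/8)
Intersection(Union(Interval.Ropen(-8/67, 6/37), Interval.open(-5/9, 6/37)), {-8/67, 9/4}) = {-8/67}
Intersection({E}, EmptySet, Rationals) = EmptySet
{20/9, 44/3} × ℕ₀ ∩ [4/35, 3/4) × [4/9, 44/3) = ∅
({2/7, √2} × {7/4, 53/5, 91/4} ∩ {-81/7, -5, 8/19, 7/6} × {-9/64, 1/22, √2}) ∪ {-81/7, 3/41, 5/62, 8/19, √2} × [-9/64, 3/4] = {-81/7, 3/41, 5/62, 8/19, √2} × [-9/64, 3/4]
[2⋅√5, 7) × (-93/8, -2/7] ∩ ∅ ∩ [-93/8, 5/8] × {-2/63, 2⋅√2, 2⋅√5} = ∅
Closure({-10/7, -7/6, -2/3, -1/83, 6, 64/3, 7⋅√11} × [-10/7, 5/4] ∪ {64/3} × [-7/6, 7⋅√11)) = ({64/3} × [-7/6, 7⋅√11]) ∪ ({-10/7, -7/6, -2/3, -1/83, 6, 64/3, 7⋅√11} × [-10/7, 5/4])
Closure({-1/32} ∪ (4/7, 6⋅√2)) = {-1/32} ∪ [4/7, 6⋅√2]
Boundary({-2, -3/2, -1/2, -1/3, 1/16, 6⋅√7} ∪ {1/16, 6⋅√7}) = {-2, -3/2, -1/2, -1/3, 1/16, 6⋅√7}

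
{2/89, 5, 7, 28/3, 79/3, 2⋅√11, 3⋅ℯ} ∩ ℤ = {5, 7}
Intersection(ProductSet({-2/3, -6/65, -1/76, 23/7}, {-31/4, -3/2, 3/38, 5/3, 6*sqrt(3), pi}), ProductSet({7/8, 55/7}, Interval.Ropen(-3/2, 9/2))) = EmptySet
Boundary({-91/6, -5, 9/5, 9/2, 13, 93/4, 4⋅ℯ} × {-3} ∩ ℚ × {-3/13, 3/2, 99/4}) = ∅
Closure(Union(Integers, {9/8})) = Union({9/8}, Integers)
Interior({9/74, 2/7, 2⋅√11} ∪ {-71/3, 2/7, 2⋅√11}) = ∅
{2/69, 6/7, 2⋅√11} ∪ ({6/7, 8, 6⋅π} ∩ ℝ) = {2/69, 6/7, 8, 2⋅√11, 6⋅π}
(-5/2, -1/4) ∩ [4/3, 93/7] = ∅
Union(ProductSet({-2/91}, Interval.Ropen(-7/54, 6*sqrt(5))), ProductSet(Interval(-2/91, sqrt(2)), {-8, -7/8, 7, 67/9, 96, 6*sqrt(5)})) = Union(ProductSet({-2/91}, Interval.Ropen(-7/54, 6*sqrt(5))), ProductSet(Interval(-2/91, sqrt(2)), {-8, -7/8, 7, 67/9, 96, 6*sqrt(5)}))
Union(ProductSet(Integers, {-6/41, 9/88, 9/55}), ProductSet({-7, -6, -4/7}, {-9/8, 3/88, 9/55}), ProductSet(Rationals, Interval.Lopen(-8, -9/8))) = Union(ProductSet({-7, -6, -4/7}, {-9/8, 3/88, 9/55}), ProductSet(Integers, {-6/41, 9/88, 9/55}), ProductSet(Rationals, Interval.Lopen(-8, -9/8)))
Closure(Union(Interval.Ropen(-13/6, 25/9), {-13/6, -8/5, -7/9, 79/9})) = Union({79/9}, Interval(-13/6, 25/9))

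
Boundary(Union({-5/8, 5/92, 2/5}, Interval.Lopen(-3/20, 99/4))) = {-5/8, -3/20, 99/4}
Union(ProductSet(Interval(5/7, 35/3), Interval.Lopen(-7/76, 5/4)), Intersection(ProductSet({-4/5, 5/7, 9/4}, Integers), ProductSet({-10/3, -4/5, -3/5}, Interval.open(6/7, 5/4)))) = Union(ProductSet({-4/5}, Range(1, 2, 1)), ProductSet(Interval(5/7, 35/3), Interval.Lopen(-7/76, 5/4)))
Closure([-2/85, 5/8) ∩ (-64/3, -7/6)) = ∅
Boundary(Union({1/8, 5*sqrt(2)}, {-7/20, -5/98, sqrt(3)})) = {-7/20, -5/98, 1/8, 5*sqrt(2), sqrt(3)}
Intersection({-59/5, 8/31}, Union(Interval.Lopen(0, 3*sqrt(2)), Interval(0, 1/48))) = {8/31}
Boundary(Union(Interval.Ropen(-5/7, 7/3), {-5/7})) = {-5/7, 7/3}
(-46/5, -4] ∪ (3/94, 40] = (-46/5, -4] ∪ (3/94, 40]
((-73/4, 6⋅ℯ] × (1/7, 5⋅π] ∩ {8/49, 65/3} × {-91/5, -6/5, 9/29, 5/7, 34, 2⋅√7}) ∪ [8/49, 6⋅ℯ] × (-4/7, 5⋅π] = [8/49, 6⋅ℯ] × (-4/7, 5⋅π]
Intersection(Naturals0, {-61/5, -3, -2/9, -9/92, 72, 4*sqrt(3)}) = {72}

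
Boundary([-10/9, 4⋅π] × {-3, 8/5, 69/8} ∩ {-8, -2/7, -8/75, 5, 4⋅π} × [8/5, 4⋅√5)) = {-2/7, -8/75, 5, 4⋅π} × {8/5, 69/8}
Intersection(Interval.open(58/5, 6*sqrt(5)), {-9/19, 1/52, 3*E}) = EmptySet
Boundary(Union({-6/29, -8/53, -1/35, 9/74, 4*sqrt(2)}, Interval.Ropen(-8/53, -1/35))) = {-6/29, -8/53, -1/35, 9/74, 4*sqrt(2)}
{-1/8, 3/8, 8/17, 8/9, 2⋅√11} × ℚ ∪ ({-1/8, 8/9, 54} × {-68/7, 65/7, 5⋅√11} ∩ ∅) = {-1/8, 3/8, 8/17, 8/9, 2⋅√11} × ℚ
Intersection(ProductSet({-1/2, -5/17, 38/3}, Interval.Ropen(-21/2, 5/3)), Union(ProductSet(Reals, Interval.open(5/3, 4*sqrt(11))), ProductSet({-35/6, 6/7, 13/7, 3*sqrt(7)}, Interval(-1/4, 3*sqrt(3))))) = EmptySet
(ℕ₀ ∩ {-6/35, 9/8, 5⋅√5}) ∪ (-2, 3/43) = (-2, 3/43)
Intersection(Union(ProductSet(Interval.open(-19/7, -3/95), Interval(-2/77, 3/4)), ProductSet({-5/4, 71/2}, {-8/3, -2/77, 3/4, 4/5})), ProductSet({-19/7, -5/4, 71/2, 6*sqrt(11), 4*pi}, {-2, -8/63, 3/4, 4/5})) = ProductSet({-5/4, 71/2}, {3/4, 4/5})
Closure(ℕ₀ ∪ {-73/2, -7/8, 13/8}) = {-73/2, -7/8, 13/8} ∪ ℕ₀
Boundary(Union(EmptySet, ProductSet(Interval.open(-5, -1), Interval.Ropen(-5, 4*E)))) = Union(ProductSet({-5, -1}, Interval(-5, 4*E)), ProductSet(Interval(-5, -1), {-5, 4*E}))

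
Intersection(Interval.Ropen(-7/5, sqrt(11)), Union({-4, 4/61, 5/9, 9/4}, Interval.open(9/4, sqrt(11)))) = Union({4/61, 5/9}, Interval.Ropen(9/4, sqrt(11)))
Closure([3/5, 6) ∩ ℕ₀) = {1, 2, …, 5}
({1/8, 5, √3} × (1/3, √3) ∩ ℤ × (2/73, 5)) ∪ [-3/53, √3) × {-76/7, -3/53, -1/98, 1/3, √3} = ({5} × (1/3, √3)) ∪ ([-3/53, √3) × {-76/7, -3/53, -1/98, 1/3, √3})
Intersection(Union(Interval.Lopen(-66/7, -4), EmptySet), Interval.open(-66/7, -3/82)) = Interval.Lopen(-66/7, -4)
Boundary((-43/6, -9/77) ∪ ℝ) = ∅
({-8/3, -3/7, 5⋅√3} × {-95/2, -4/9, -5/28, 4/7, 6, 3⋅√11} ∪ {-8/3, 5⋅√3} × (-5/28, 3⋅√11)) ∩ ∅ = ∅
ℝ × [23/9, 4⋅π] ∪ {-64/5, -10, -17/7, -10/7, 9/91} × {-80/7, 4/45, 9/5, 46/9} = (ℝ × [23/9, 4⋅π]) ∪ ({-64/5, -10, -17/7, -10/7, 9/91} × {-80/7, 4/45, 9/5, 46/9})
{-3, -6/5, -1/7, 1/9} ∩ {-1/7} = {-1/7}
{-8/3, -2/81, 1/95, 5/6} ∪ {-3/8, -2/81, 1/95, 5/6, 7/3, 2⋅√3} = {-8/3, -3/8, -2/81, 1/95, 5/6, 7/3, 2⋅√3}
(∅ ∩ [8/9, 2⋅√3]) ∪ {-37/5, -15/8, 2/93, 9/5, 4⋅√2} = {-37/5, -15/8, 2/93, 9/5, 4⋅√2}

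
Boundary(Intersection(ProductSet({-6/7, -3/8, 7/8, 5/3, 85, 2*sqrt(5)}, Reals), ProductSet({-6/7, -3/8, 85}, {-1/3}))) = ProductSet({-6/7, -3/8, 85}, {-1/3})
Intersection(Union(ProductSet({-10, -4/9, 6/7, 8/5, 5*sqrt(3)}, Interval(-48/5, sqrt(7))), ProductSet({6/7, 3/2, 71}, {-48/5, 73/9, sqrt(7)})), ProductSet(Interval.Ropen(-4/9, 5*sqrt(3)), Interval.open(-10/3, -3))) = ProductSet({-4/9, 6/7, 8/5}, Interval.open(-10/3, -3))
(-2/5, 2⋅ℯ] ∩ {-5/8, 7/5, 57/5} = {7/5}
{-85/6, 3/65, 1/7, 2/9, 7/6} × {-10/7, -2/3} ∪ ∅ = {-85/6, 3/65, 1/7, 2/9, 7/6} × {-10/7, -2/3}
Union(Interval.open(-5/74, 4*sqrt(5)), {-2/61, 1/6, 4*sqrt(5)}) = Interval.Lopen(-5/74, 4*sqrt(5))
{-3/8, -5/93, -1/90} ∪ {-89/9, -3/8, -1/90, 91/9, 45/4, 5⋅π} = {-89/9, -3/8, -5/93, -1/90, 91/9, 45/4, 5⋅π}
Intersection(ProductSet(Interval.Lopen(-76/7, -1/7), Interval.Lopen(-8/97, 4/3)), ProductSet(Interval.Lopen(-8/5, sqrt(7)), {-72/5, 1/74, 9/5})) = ProductSet(Interval.Lopen(-8/5, -1/7), {1/74})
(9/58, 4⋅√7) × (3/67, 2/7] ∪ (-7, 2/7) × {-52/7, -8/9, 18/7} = ((-7, 2/7) × {-52/7, -8/9, 18/7}) ∪ ((9/58, 4⋅√7) × (3/67, 2/7])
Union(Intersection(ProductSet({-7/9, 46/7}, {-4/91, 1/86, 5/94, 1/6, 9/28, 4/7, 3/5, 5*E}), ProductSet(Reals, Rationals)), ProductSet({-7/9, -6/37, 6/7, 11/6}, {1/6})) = Union(ProductSet({-7/9, 46/7}, {-4/91, 1/86, 5/94, 1/6, 9/28, 4/7, 3/5}), ProductSet({-7/9, -6/37, 6/7, 11/6}, {1/6}))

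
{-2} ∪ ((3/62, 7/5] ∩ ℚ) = {-2} ∪ (ℚ ∩ (3/62, 7/5])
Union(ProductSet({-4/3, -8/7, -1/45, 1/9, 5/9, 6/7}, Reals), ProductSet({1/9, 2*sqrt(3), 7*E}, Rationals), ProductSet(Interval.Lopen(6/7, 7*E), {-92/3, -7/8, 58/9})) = Union(ProductSet({1/9, 2*sqrt(3), 7*E}, Rationals), ProductSet({-4/3, -8/7, -1/45, 1/9, 5/9, 6/7}, Reals), ProductSet(Interval.Lopen(6/7, 7*E), {-92/3, -7/8, 58/9}))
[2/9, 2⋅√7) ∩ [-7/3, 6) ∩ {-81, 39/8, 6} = {39/8}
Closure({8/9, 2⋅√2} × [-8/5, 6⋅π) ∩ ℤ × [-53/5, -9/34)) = ∅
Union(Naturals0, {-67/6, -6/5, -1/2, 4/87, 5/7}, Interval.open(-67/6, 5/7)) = Union(Interval(-67/6, 5/7), Naturals0)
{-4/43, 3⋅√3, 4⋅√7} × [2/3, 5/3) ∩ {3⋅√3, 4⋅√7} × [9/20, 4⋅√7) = {3⋅√3, 4⋅√7} × [2/3, 5/3)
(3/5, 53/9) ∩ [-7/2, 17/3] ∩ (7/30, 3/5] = ∅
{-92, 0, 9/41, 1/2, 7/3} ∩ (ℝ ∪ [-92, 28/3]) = {-92, 0, 9/41, 1/2, 7/3}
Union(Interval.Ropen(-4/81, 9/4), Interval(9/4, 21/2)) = Interval(-4/81, 21/2)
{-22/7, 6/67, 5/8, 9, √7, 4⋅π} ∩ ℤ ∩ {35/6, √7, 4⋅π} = ∅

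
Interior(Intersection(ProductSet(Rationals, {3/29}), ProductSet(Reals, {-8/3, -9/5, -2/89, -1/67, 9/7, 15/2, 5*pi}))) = EmptySet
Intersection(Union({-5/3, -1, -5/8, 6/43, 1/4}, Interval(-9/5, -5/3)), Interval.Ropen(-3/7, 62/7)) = {6/43, 1/4}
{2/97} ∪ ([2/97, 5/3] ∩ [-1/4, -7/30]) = {2/97}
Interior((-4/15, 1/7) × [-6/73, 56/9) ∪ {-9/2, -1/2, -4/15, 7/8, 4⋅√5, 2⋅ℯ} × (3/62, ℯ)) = (-4/15, 1/7) × (-6/73, 56/9)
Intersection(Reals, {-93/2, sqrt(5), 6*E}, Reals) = {-93/2, sqrt(5), 6*E}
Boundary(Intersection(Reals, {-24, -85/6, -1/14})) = {-24, -85/6, -1/14}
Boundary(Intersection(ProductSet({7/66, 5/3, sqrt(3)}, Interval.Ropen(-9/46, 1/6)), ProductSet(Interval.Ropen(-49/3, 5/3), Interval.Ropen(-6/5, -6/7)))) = EmptySet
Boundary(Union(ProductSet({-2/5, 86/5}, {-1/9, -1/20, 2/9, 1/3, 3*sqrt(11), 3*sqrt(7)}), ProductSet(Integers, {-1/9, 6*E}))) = Union(ProductSet({-2/5, 86/5}, {-1/9, -1/20, 2/9, 1/3, 3*sqrt(11), 3*sqrt(7)}), ProductSet(Integers, {-1/9, 6*E}))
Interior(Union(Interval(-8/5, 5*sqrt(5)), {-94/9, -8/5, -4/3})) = Interval.open(-8/5, 5*sqrt(5))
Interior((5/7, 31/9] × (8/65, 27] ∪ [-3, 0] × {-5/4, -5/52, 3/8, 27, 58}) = (5/7, 31/9) × (8/65, 27)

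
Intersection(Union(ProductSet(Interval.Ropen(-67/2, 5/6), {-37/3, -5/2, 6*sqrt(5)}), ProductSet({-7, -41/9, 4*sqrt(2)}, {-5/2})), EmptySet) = EmptySet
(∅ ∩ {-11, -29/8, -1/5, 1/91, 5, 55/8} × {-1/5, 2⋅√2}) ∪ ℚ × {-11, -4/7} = ℚ × {-11, -4/7}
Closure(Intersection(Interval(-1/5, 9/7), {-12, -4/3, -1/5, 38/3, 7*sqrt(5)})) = {-1/5}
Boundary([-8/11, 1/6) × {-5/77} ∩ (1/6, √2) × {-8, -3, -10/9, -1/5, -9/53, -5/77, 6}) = ∅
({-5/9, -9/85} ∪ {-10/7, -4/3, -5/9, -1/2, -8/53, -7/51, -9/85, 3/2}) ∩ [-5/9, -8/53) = {-5/9, -1/2}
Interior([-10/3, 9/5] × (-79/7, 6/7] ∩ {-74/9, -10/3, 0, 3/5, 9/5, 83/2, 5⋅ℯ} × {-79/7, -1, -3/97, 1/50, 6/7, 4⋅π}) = ∅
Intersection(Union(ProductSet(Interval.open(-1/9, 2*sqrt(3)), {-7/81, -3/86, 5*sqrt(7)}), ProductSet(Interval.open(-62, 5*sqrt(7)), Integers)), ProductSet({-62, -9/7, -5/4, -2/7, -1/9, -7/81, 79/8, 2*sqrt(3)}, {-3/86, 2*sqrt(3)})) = ProductSet({-7/81}, {-3/86})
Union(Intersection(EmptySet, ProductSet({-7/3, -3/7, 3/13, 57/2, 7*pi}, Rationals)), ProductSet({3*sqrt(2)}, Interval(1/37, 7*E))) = ProductSet({3*sqrt(2)}, Interval(1/37, 7*E))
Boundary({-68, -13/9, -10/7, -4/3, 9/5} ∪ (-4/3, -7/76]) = {-68, -13/9, -10/7, -4/3, -7/76, 9/5}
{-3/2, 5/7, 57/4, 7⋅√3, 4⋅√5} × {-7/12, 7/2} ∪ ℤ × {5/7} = (ℤ × {5/7}) ∪ ({-3/2, 5/7, 57/4, 7⋅√3, 4⋅√5} × {-7/12, 7/2})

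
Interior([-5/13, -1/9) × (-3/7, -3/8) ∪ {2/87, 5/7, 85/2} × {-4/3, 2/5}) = (-5/13, -1/9) × (-3/7, -3/8)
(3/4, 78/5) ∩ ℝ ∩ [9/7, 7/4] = [9/7, 7/4]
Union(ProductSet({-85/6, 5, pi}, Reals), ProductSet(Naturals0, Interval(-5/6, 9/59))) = Union(ProductSet({-85/6, 5, pi}, Reals), ProductSet(Naturals0, Interval(-5/6, 9/59)))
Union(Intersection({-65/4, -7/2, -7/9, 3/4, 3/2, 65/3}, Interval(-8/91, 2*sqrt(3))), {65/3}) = {3/4, 3/2, 65/3}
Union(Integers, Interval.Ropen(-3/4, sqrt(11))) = Union(Integers, Interval.Ropen(-3/4, sqrt(11)))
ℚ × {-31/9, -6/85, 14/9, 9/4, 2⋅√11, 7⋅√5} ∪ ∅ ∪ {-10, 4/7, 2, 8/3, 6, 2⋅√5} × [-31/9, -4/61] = ({-10, 4/7, 2, 8/3, 6, 2⋅√5} × [-31/9, -4/61]) ∪ (ℚ × {-31/9, -6/85, 14/9, 9/4, 2⋅√11, 7⋅√5})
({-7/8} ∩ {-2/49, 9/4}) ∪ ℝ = ℝ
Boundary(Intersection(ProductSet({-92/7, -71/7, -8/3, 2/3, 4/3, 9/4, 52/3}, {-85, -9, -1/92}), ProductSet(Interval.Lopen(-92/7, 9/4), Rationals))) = ProductSet({-71/7, -8/3, 2/3, 4/3, 9/4}, {-85, -9, -1/92})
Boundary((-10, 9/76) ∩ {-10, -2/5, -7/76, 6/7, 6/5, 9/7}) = {-2/5, -7/76}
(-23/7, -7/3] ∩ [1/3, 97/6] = ∅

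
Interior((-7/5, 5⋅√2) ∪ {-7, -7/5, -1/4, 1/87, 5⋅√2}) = (-7/5, 5⋅√2)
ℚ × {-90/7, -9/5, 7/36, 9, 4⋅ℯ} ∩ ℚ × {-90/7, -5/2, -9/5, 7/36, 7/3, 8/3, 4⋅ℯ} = ℚ × {-90/7, -9/5, 7/36, 4⋅ℯ}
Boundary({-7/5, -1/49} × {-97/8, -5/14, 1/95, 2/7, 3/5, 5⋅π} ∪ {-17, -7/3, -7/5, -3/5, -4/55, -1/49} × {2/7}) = ({-17, -7/3, -7/5, -3/5, -4/55, -1/49} × {2/7}) ∪ ({-7/5, -1/49} × {-97/8, -5/14, 1/95, 2/7, 3/5, 5⋅π})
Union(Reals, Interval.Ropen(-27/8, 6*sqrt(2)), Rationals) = Union(Interval(-oo, oo), Rationals)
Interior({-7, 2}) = ∅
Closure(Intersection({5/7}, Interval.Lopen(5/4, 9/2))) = EmptySet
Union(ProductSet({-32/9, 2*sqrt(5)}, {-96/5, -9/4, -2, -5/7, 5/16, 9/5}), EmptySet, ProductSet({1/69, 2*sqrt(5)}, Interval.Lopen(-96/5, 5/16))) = Union(ProductSet({-32/9, 2*sqrt(5)}, {-96/5, -9/4, -2, -5/7, 5/16, 9/5}), ProductSet({1/69, 2*sqrt(5)}, Interval.Lopen(-96/5, 5/16)))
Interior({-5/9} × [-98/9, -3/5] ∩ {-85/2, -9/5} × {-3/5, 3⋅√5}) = ∅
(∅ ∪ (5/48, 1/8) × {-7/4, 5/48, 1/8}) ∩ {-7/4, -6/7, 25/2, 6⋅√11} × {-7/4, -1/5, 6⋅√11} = ∅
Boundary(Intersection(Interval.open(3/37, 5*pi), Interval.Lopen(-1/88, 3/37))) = EmptySet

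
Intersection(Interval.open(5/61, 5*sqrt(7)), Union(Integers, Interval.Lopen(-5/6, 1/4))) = Union(Interval.Lopen(5/61, 1/4), Range(1, 14, 1))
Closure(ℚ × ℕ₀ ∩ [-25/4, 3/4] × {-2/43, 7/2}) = ∅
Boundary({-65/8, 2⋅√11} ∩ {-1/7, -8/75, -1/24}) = ∅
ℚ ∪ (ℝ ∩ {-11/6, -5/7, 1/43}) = ℚ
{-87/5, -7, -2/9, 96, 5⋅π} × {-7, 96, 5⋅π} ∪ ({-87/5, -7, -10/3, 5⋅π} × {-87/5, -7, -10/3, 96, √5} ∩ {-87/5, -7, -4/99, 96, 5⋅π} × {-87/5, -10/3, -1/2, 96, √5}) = ({-87/5, -7, 5⋅π} × {-87/5, -10/3, 96, √5}) ∪ ({-87/5, -7, -2/9, 96, 5⋅π} × {-7, 96, 5⋅π})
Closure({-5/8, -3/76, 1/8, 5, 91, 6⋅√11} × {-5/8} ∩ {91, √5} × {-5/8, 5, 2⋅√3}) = {91} × {-5/8}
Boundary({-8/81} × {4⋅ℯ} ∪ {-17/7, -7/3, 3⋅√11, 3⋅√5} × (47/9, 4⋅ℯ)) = ({-8/81} × {4⋅ℯ}) ∪ ({-17/7, -7/3, 3⋅√11, 3⋅√5} × [47/9, 4⋅ℯ])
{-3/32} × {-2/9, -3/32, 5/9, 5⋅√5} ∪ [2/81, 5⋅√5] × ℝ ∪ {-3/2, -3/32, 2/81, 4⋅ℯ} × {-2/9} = ({-3/2, -3/32, 2/81, 4⋅ℯ} × {-2/9}) ∪ ([2/81, 5⋅√5] × ℝ) ∪ ({-3/32} × {-2/9, -3/32, 5/9, 5⋅√5})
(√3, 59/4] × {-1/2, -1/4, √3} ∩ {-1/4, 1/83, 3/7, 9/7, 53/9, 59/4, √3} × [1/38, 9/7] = ∅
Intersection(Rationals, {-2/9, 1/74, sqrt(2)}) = {-2/9, 1/74}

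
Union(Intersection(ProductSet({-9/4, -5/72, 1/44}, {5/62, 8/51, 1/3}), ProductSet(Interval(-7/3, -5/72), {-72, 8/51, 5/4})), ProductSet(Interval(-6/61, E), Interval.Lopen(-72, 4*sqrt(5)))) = Union(ProductSet({-9/4, -5/72}, {8/51}), ProductSet(Interval(-6/61, E), Interval.Lopen(-72, 4*sqrt(5))))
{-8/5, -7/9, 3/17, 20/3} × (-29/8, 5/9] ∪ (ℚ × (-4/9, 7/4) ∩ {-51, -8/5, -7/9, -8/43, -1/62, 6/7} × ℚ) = ({-8/5, -7/9, 3/17, 20/3} × (-29/8, 5/9]) ∪ ({-51, -8/5, -7/9, -8/43, -1/62, 6/7} × (ℚ ∩ (-4/9, 7/4)))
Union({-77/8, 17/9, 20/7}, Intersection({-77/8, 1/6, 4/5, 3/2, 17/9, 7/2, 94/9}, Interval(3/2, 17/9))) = {-77/8, 3/2, 17/9, 20/7}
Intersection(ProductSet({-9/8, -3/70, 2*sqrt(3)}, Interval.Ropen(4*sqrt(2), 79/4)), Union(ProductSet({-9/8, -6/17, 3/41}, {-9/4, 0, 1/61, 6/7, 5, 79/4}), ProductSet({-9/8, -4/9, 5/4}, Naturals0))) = ProductSet({-9/8}, Range(6, 20, 1))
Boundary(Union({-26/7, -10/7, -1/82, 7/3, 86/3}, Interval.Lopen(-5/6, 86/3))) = {-26/7, -10/7, -5/6, 86/3}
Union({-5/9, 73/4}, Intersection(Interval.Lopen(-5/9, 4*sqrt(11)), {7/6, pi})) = {-5/9, 7/6, 73/4, pi}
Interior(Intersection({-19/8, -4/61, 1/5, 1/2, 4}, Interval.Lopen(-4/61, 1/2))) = EmptySet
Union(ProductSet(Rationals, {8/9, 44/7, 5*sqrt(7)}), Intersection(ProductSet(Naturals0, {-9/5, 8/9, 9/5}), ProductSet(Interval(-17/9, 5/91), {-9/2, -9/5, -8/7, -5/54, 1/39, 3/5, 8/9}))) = Union(ProductSet(Range(0, 1, 1), {-9/5, 8/9}), ProductSet(Rationals, {8/9, 44/7, 5*sqrt(7)}))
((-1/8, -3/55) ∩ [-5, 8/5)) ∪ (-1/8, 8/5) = (-1/8, 8/5)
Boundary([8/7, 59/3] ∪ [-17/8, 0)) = {-17/8, 0, 8/7, 59/3}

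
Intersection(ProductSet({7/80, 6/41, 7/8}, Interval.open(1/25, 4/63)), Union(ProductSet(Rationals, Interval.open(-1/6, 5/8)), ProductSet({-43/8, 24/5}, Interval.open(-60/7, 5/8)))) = ProductSet({7/80, 6/41, 7/8}, Interval.open(1/25, 4/63))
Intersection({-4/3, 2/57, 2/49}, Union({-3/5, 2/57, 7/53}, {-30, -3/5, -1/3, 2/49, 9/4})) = {2/57, 2/49}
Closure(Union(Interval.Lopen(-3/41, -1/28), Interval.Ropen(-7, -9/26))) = Union(Interval(-7, -9/26), Interval(-3/41, -1/28))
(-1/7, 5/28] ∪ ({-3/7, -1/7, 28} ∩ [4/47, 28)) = (-1/7, 5/28]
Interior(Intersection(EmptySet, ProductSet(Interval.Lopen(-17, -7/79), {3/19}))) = EmptySet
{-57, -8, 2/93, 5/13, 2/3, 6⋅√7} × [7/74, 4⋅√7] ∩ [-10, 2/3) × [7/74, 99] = {-8, 2/93, 5/13} × [7/74, 4⋅√7]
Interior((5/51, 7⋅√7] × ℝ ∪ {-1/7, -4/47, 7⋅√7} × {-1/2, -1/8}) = (5/51, 7⋅√7) × (-∞, ∞)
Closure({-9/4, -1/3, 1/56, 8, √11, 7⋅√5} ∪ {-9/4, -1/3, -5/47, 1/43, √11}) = {-9/4, -1/3, -5/47, 1/56, 1/43, 8, √11, 7⋅√5}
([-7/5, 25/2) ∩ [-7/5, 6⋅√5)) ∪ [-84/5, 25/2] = [-84/5, 25/2]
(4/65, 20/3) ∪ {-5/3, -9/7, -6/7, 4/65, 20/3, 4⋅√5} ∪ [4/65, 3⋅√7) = {-5/3, -9/7, -6/7, 4⋅√5} ∪ [4/65, 3⋅√7)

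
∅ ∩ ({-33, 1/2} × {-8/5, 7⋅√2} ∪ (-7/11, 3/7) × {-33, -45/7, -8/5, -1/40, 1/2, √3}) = ∅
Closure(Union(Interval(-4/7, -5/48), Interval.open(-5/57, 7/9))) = Union(Interval(-4/7, -5/48), Interval(-5/57, 7/9))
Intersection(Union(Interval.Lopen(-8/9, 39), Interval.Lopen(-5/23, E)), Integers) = Range(0, 40, 1)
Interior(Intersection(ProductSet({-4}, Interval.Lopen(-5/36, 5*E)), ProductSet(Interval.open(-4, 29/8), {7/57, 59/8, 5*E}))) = EmptySet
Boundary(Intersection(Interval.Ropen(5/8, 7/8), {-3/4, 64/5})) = EmptySet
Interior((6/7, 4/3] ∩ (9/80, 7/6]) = (6/7, 7/6)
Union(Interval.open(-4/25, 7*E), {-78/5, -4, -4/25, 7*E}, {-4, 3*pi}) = Union({-78/5, -4}, Interval(-4/25, 7*E))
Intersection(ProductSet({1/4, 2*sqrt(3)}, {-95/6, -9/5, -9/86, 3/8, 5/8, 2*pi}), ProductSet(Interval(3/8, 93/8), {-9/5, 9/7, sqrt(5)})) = ProductSet({2*sqrt(3)}, {-9/5})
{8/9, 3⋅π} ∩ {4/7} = ∅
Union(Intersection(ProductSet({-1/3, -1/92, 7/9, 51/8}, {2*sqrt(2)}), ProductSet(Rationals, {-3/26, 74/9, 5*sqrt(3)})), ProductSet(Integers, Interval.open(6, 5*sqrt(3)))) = ProductSet(Integers, Interval.open(6, 5*sqrt(3)))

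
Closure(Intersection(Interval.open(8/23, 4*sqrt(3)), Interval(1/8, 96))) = Interval(8/23, 4*sqrt(3))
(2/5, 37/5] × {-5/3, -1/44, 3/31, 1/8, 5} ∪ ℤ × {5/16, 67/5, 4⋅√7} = (ℤ × {5/16, 67/5, 4⋅√7}) ∪ ((2/5, 37/5] × {-5/3, -1/44, 3/31, 1/8, 5})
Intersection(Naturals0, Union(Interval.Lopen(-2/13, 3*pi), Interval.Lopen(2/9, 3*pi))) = Range(0, 10, 1)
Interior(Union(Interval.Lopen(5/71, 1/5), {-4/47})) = Interval.open(5/71, 1/5)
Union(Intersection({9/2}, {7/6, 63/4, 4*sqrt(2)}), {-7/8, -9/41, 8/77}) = {-7/8, -9/41, 8/77}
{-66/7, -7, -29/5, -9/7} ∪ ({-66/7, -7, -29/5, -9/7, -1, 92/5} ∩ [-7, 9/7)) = {-66/7, -7, -29/5, -9/7, -1}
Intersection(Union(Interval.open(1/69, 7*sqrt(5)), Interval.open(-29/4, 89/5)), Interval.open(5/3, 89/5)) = Interval.open(5/3, 89/5)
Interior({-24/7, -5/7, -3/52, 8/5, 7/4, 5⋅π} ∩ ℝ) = ∅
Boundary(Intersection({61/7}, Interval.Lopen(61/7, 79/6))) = EmptySet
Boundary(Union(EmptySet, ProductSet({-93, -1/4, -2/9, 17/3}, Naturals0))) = ProductSet({-93, -1/4, -2/9, 17/3}, Naturals0)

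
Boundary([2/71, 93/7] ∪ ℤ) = {2/71, 93/7} ∪ (ℤ \ (2/71, 93/7))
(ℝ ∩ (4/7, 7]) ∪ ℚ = ℚ ∪ [4/7, 7]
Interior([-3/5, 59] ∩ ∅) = ∅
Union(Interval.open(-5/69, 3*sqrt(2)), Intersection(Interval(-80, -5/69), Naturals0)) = Interval.open(-5/69, 3*sqrt(2))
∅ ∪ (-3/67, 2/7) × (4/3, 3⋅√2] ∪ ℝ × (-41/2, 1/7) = (ℝ × (-41/2, 1/7)) ∪ ((-3/67, 2/7) × (4/3, 3⋅√2])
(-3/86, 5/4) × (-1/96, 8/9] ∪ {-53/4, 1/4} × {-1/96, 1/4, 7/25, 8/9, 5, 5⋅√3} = ((-3/86, 5/4) × (-1/96, 8/9]) ∪ ({-53/4, 1/4} × {-1/96, 1/4, 7/25, 8/9, 5, 5⋅√3})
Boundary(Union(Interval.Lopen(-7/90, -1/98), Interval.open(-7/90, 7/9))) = {-7/90, 7/9}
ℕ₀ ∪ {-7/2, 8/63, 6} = {-7/2, 8/63} ∪ ℕ₀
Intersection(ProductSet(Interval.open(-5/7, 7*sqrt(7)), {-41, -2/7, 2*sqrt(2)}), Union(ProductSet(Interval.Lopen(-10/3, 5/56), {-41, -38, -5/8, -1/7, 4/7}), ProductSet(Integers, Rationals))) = Union(ProductSet(Interval.Lopen(-5/7, 5/56), {-41}), ProductSet(Range(0, 19, 1), {-41, -2/7}))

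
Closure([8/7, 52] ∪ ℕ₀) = ℕ₀ ∪ [8/7, 52] ∪ (ℕ₀ \ (8/7, 52))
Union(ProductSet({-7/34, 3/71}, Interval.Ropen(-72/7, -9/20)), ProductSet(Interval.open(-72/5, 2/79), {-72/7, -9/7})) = Union(ProductSet({-7/34, 3/71}, Interval.Ropen(-72/7, -9/20)), ProductSet(Interval.open(-72/5, 2/79), {-72/7, -9/7}))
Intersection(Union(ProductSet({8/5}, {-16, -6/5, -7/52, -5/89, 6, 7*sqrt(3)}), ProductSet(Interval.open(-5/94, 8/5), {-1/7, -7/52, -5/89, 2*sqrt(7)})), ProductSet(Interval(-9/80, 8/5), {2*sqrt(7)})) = ProductSet(Interval.open(-5/94, 8/5), {2*sqrt(7)})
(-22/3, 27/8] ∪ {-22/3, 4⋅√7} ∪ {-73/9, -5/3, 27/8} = {-73/9, 4⋅√7} ∪ [-22/3, 27/8]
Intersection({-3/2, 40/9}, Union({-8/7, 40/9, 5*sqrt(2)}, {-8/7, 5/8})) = {40/9}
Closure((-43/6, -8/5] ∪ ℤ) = ℤ ∪ [-43/6, -8/5]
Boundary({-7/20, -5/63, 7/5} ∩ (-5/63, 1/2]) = ∅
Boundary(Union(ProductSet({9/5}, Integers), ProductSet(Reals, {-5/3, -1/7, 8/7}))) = Union(ProductSet({9/5}, Integers), ProductSet(Reals, {-5/3, -1/7, 8/7}))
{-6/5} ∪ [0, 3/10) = {-6/5} ∪ [0, 3/10)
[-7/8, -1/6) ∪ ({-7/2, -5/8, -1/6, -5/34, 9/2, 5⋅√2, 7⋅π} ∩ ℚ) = {-7/2, -5/34, 9/2} ∪ [-7/8, -1/6]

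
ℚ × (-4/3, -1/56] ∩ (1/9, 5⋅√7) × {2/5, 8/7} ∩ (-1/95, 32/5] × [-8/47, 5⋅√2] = ∅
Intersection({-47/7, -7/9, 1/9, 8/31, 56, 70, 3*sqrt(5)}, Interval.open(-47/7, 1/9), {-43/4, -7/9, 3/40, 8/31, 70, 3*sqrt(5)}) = {-7/9}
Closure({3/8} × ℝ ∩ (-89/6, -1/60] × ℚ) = ∅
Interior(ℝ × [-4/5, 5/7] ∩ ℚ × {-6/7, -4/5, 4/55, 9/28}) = ∅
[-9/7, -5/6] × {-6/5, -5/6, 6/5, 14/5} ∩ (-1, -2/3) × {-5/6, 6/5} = (-1, -5/6] × {-5/6, 6/5}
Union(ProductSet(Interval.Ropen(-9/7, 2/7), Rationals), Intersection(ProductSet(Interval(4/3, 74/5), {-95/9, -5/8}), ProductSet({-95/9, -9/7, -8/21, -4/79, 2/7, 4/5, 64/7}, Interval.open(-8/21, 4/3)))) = ProductSet(Interval.Ropen(-9/7, 2/7), Rationals)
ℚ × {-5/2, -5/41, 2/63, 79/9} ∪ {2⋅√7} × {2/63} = (ℚ × {-5/2, -5/41, 2/63, 79/9}) ∪ ({2⋅√7} × {2/63})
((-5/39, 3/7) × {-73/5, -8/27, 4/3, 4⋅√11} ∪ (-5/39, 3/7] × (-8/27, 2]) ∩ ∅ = ∅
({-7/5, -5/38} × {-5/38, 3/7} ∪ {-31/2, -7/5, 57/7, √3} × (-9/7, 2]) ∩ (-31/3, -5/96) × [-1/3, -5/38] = ({-7/5, -5/38} × {-5/38}) ∪ ({-7/5} × [-1/3, -5/38])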